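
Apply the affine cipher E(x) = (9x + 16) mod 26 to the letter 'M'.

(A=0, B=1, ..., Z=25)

Step 1: Convert 'M' to number: x = 12.
Step 2: E(12) = (9 * 12 + 16) mod 26 = 124 mod 26 = 20.
Step 3: Convert 20 back to letter: U.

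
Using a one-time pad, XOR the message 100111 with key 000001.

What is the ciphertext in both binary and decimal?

Step 1: Write out the XOR operation bit by bit:
  Message: 100111
  Key:     000001
  XOR:     100110
Step 2: Convert to decimal: 100110 = 38.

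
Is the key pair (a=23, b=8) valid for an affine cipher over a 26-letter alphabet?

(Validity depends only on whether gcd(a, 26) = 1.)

Step 1: Compute gcd(23, 26).
Step 2: gcd(23, 26) = 1.
Since gcd = 1, 23 is coprime with 26, so it is a valid key.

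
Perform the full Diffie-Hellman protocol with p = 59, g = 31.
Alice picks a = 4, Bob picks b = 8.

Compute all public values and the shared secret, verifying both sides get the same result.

Step 1: A = g^a mod p = 31^4 mod 59 = 53.
Step 2: B = g^b mod p = 31^8 mod 59 = 36.
Step 3: Alice computes s = B^a mod p = 36^4 mod 59 = 4.
Step 4: Bob computes s = A^b mod p = 53^8 mod 59 = 4.
Both sides agree: shared secret = 4.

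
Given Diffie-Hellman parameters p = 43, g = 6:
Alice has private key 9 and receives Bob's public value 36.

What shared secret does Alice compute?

Step 1: s = B^a mod p = 36^9 mod 43.
  36^1 mod 43 = 36
  36^2 mod 43 = (36 * 36) mod 43 = 6
  36^3 mod 43 = (6 * 36) mod 43 = 1
  36^4 mod 43 = (1 * 36) mod 43 = 36
  36^5 mod 43 = (36 * 36) mod 43 = 6
  36^6 mod 43 = (6 * 36) mod 43 = 1
  36^7 mod 43 = (1 * 36) mod 43 = 36
  36^8 mod 43 = (36 * 36) mod 43 = 6
  36^9 mod 43 = (6 * 36) mod 43 = 1
Result: shared secret = 1.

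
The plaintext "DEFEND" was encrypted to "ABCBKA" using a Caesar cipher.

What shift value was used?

Step 1: Compare first letters: D (position 3) -> A (position 0).
Step 2: Shift = (0 - 3) mod 26 = 23.
The shift value is 23.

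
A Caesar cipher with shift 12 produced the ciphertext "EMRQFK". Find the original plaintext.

Step 1: Reverse the shift by subtracting 12 from each letter position.
  E (position 4) -> position (4-12) mod 26 = 18 -> S
  M (position 12) -> position (12-12) mod 26 = 0 -> A
  R (position 17) -> position (17-12) mod 26 = 5 -> F
  Q (position 16) -> position (16-12) mod 26 = 4 -> E
  F (position 5) -> position (5-12) mod 26 = 19 -> T
  K (position 10) -> position (10-12) mod 26 = 24 -> Y
Decrypted message: SAFETY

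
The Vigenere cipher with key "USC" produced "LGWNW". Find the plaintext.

Step 1: Extend key: USCUS
Step 2: Decrypt each letter (c - k) mod 26:
  L(11) - U(20) = (11-20) mod 26 = 17 = R
  G(6) - S(18) = (6-18) mod 26 = 14 = O
  W(22) - C(2) = (22-2) mod 26 = 20 = U
  N(13) - U(20) = (13-20) mod 26 = 19 = T
  W(22) - S(18) = (22-18) mod 26 = 4 = E
Plaintext: ROUTE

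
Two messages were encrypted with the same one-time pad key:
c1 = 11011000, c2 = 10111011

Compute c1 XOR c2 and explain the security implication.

Step 1: c1 XOR c2 = (m1 XOR k) XOR (m2 XOR k).
Step 2: By XOR associativity/commutativity: = m1 XOR m2 XOR k XOR k = m1 XOR m2.
Step 3: 11011000 XOR 10111011 = 01100011 = 99.
Step 4: The key cancels out! An attacker learns m1 XOR m2 = 99, revealing the relationship between plaintexts.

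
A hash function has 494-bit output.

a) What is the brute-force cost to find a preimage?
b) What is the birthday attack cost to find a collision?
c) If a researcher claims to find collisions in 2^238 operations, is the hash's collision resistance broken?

Step 1: Preimage resistance requires brute-force of 2^494 operations.
Step 2: Collision resistance (birthday bound) = 2^(494/2) = 2^247.
Step 3: The claimed attack costs 2^238 operations.
Step 4: Since 2^238 < 2^247, the claimed attack beats the generic birthday bound, so collision resistance is broken.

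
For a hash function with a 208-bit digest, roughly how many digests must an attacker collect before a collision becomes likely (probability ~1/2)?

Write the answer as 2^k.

Step 1: The birthday paradox gives collision probability ~50% after sqrt(2^n) = 2^(n/2) hashes.
Step 2: For 208-bit output: 2^(208/2) = 2^104.
Step 3: Approximately 2^104 hash computations needed.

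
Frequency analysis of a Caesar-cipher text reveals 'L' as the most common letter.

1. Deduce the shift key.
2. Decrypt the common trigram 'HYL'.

Step 1: In English, 'E' is the most frequent letter (12.7%).
Step 2: The most frequent ciphertext letter is 'L' (position 11).
Step 3: Shift = (11 - 4) mod 26 = 7.
Step 4: Decrypt 'HYL' by shifting back 7:
  H -> A
  Y -> R
  L -> E
Step 5: 'HYL' decrypts to 'ARE'.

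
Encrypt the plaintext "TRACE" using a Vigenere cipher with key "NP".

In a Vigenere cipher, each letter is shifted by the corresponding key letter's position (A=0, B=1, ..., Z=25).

Step 1: Repeat key to match plaintext length:
  Plaintext: TRACE
  Key:       NPNPN
Step 2: Encrypt each letter:
  T(19) + N(13) = (19+13) mod 26 = 6 = G
  R(17) + P(15) = (17+15) mod 26 = 6 = G
  A(0) + N(13) = (0+13) mod 26 = 13 = N
  C(2) + P(15) = (2+15) mod 26 = 17 = R
  E(4) + N(13) = (4+13) mod 26 = 17 = R
Ciphertext: GGNRR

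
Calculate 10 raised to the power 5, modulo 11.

Step 1: Compute 10^5 mod 11 step by step, reducing modulo 11 at each step.
  10^1 mod 11 = 10
  10^2 mod 11 = (10 * 10) mod 11 = 1
  10^3 mod 11 = (1 * 10) mod 11 = 10
  10^4 mod 11 = (10 * 10) mod 11 = 1
  10^5 mod 11 = (1 * 10) mod 11 = 10
Step 2: Result = 10.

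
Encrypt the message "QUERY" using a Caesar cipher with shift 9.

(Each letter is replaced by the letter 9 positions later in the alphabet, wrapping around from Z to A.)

Step 1: For each letter, shift forward by 9 positions (mod 26).
  Q (position 16) -> position (16+9) mod 26 = 25 -> Z
  U (position 20) -> position (20+9) mod 26 = 3 -> D
  E (position 4) -> position (4+9) mod 26 = 13 -> N
  R (position 17) -> position (17+9) mod 26 = 0 -> A
  Y (position 24) -> position (24+9) mod 26 = 7 -> H
Result: ZDNAH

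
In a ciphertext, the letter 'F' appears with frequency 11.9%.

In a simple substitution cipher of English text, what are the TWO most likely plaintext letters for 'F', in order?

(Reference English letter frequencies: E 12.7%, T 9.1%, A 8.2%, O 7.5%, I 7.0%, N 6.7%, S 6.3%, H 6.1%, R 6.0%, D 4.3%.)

Step 1: Observed frequency of 'F' is 11.9%.
Step 2: Compute distances to each reference frequency and sort:
  E (12.7%): difference = 0.8% <-- BEST
  T (9.1%): difference = 2.8% <-- RUNNER-UP
  A (8.2%): difference = 3.7%
  O (7.5%): difference = 4.4%
  I (7.0%): difference = 4.9%
Step 3: Most likely is 'E' (12.7%, diff 0.8%); second most likely is 'T' (9.1%, diff 2.8%).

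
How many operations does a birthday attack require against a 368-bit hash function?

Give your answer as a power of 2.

Step 1: The birthday paradox gives collision probability ~50% after sqrt(2^n) = 2^(n/2) hashes.
Step 2: For 368-bit output: 2^(368/2) = 2^184.
Step 3: Approximately 2^184 hash computations needed.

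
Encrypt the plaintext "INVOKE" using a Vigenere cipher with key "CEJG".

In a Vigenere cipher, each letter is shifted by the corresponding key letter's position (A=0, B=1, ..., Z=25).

Step 1: Repeat key to match plaintext length:
  Plaintext: INVOKE
  Key:       CEJGCE
Step 2: Encrypt each letter:
  I(8) + C(2) = (8+2) mod 26 = 10 = K
  N(13) + E(4) = (13+4) mod 26 = 17 = R
  V(21) + J(9) = (21+9) mod 26 = 4 = E
  O(14) + G(6) = (14+6) mod 26 = 20 = U
  K(10) + C(2) = (10+2) mod 26 = 12 = M
  E(4) + E(4) = (4+4) mod 26 = 8 = I
Ciphertext: KREUMI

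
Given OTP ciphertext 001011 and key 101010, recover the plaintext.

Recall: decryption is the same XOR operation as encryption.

Step 1: XOR ciphertext with key:
  Ciphertext: 001011
  Key:        101010
  XOR:        100001
Step 2: Plaintext = 100001 = 33 in decimal.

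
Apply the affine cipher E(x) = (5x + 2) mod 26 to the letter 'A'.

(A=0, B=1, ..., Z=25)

Step 1: Convert 'A' to number: x = 0.
Step 2: E(0) = (5 * 0 + 2) mod 26 = 2 mod 26 = 2.
Step 3: Convert 2 back to letter: C.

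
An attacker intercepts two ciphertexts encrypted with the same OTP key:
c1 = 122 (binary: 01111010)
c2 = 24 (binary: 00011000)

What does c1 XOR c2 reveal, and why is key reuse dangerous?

Step 1: c1 XOR c2 = (m1 XOR k) XOR (m2 XOR k).
Step 2: By XOR associativity/commutativity: = m1 XOR m2 XOR k XOR k = m1 XOR m2.
Step 3: 01111010 XOR 00011000 = 01100010 = 98.
Step 4: The key cancels out! An attacker learns m1 XOR m2 = 98, revealing the relationship between plaintexts.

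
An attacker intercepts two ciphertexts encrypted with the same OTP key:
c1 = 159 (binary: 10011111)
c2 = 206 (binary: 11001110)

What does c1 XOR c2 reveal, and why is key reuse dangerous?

Step 1: c1 XOR c2 = (m1 XOR k) XOR (m2 XOR k).
Step 2: By XOR associativity/commutativity: = m1 XOR m2 XOR k XOR k = m1 XOR m2.
Step 3: 10011111 XOR 11001110 = 01010001 = 81.
Step 4: The key cancels out! An attacker learns m1 XOR m2 = 81, revealing the relationship between plaintexts.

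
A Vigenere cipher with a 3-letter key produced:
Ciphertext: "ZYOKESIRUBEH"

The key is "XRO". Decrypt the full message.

Step 1: Key 'XRO' has length 3. Extended key: XROXROXROXRO
Step 2: Decrypt each position:
  Z(25) - X(23) = 2 = C
  Y(24) - R(17) = 7 = H
  O(14) - O(14) = 0 = A
  K(10) - X(23) = 13 = N
  E(4) - R(17) = 13 = N
  S(18) - O(14) = 4 = E
  I(8) - X(23) = 11 = L
  R(17) - R(17) = 0 = A
  U(20) - O(14) = 6 = G
  B(1) - X(23) = 4 = E
  E(4) - R(17) = 13 = N
  H(7) - O(14) = 19 = T
Plaintext: CHANNELAGENT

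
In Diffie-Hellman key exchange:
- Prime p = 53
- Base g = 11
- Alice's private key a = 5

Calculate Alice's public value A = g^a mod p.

Step 1: A = g^a mod p = 11^5 mod 53.
  11^1 mod 53 = 11
  11^2 mod 53 = (11 * 11) mod 53 = 15
  11^3 mod 53 = (15 * 11) mod 53 = 6
  11^4 mod 53 = (6 * 11) mod 53 = 13
  11^5 mod 53 = (13 * 11) mod 53 = 37
Result: A = 37.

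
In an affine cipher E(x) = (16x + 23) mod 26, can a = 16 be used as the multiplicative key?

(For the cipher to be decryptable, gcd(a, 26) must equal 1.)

Step 1: Compute gcd(16, 26).
Step 2: gcd(16, 26) = 2.
Since gcd = 2 != 1, 16 shares a common factor with 26, so it cannot be used.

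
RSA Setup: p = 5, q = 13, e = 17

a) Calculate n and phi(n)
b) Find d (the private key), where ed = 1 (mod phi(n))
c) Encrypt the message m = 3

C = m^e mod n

Step 1: n = 5 * 13 = 65.
Step 2: phi(n) = (5-1)(13-1) = 4 * 12 = 48.
Step 3: Find d = 17^(-1) mod 48 = 17.
  Verify: 17 * 17 = 289 = 1 (mod 48).
Step 4: C = 3^17 mod 65 = 48.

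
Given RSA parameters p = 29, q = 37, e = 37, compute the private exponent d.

Step 1: n = 29 * 37 = 1073.
Step 2: phi(n) = 28 * 36 = 1008.
Step 3: Find d such that 37 * d = 1 (mod 1008).
Step 4: d = 37^(-1) mod 1008 = 109.
Verification: 37 * 109 = 4033 = 4 * 1008 + 1.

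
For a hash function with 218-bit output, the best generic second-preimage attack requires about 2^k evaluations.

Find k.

Step 1: The hash has a 218-bit output.
Step 2: Second-preimage resistance means: given a specific input x, it should be infeasible to find a different y with h(y) = h(x).
With a 218-bit output, a generic search for a second preimage costs about 2^218 evaluations (each trial matches the fixed target with probability 2^-218).
Step 3: Security level = 218 bits.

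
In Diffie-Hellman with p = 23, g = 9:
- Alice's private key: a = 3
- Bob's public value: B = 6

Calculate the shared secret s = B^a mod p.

Step 1: s = B^a mod p = 6^3 mod 23.
  6^1 mod 23 = 6
  6^2 mod 23 = (6 * 6) mod 23 = 13
  6^3 mod 23 = (13 * 6) mod 23 = 9
Result: shared secret = 9.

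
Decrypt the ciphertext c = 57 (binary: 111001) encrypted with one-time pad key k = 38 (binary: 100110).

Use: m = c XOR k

Step 1: XOR ciphertext with key:
  Ciphertext: 111001
  Key:        100110
  XOR:        011111
Step 2: Plaintext = 011111 = 31 in decimal.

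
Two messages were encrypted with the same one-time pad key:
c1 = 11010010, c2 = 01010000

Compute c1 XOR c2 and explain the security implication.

Step 1: c1 XOR c2 = (m1 XOR k) XOR (m2 XOR k).
Step 2: By XOR associativity/commutativity: = m1 XOR m2 XOR k XOR k = m1 XOR m2.
Step 3: 11010010 XOR 01010000 = 10000010 = 130.
Step 4: The key cancels out! An attacker learns m1 XOR m2 = 130, revealing the relationship between plaintexts.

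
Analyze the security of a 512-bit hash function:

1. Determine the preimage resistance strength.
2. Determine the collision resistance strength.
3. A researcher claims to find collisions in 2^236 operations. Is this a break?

Step 1: Preimage resistance requires brute-force of 2^512 operations.
Step 2: Collision resistance (birthday bound) = 2^(512/2) = 2^256.
Step 3: The claimed attack costs 2^236 operations.
Step 4: Since 2^236 < 2^256, the claimed attack beats the generic birthday bound, so collision resistance is broken.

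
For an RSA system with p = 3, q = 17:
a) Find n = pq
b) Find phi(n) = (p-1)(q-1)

Step 1: n = p * q = 3 * 17 = 51.
Step 2: phi(n) = (p-1)(q-1) = 2 * 16 = 32.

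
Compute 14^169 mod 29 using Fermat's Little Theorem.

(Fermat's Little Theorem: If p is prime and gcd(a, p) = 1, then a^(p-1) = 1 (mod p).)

Step 1: Since 29 is prime, by Fermat's Little Theorem: 14^28 = 1 (mod 29).
Step 2: Reduce exponent: 169 mod 28 = 1.
Step 3: So 14^169 = 14^1 (mod 29).
Step 4: 14^1 mod 29 = 14.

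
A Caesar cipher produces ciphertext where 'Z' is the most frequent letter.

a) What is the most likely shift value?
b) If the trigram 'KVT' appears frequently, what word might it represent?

Step 1: In English, 'E' is the most frequent letter (12.7%).
Step 2: The most frequent ciphertext letter is 'Z' (position 25).
Step 3: Shift = (25 - 4) mod 26 = 21.
Step 4: Decrypt 'KVT' by shifting back 21:
  K -> P
  V -> A
  T -> Y
Step 5: 'KVT' decrypts to 'PAY'.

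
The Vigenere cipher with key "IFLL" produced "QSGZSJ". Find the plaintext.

Step 1: Extend key: IFLLIF
Step 2: Decrypt each letter (c - k) mod 26:
  Q(16) - I(8) = (16-8) mod 26 = 8 = I
  S(18) - F(5) = (18-5) mod 26 = 13 = N
  G(6) - L(11) = (6-11) mod 26 = 21 = V
  Z(25) - L(11) = (25-11) mod 26 = 14 = O
  S(18) - I(8) = (18-8) mod 26 = 10 = K
  J(9) - F(5) = (9-5) mod 26 = 4 = E
Plaintext: INVOKE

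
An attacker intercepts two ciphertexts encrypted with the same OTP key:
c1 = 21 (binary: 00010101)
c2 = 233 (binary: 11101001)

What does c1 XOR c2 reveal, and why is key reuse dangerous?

Step 1: c1 XOR c2 = (m1 XOR k) XOR (m2 XOR k).
Step 2: By XOR associativity/commutativity: = m1 XOR m2 XOR k XOR k = m1 XOR m2.
Step 3: 00010101 XOR 11101001 = 11111100 = 252.
Step 4: The key cancels out! An attacker learns m1 XOR m2 = 252, revealing the relationship between plaintexts.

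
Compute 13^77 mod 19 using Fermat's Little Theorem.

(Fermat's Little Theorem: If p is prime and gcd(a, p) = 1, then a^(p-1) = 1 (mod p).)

Step 1: Since 19 is prime, by Fermat's Little Theorem: 13^18 = 1 (mod 19).
Step 2: Reduce exponent: 77 mod 18 = 5.
Step 3: So 13^77 = 13^5 (mod 19).
Step 4: 13^5 mod 19 = 14.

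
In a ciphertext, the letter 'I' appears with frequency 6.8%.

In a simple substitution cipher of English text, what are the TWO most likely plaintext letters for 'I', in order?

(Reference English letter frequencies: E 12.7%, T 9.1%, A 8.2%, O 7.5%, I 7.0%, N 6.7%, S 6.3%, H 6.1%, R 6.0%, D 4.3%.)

Step 1: Observed frequency of 'I' is 6.8%.
Step 2: Compute distances to each reference frequency and sort:
  N (6.7%): difference = 0.1% <-- BEST
  I (7.0%): difference = 0.2% <-- RUNNER-UP
  S (6.3%): difference = 0.5%
  O (7.5%): difference = 0.7%
  H (6.1%): difference = 0.7%
Step 3: Most likely is 'N' (6.7%, diff 0.1%); second most likely is 'I' (7.0%, diff 0.2%).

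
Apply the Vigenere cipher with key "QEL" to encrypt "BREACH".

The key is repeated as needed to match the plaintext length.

Step 1: Repeat key to match plaintext length:
  Plaintext: BREACH
  Key:       QELQEL
Step 2: Encrypt each letter:
  B(1) + Q(16) = (1+16) mod 26 = 17 = R
  R(17) + E(4) = (17+4) mod 26 = 21 = V
  E(4) + L(11) = (4+11) mod 26 = 15 = P
  A(0) + Q(16) = (0+16) mod 26 = 16 = Q
  C(2) + E(4) = (2+4) mod 26 = 6 = G
  H(7) + L(11) = (7+11) mod 26 = 18 = S
Ciphertext: RVPQGS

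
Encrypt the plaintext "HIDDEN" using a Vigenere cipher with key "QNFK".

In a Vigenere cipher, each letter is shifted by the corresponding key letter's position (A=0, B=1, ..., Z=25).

Step 1: Repeat key to match plaintext length:
  Plaintext: HIDDEN
  Key:       QNFKQN
Step 2: Encrypt each letter:
  H(7) + Q(16) = (7+16) mod 26 = 23 = X
  I(8) + N(13) = (8+13) mod 26 = 21 = V
  D(3) + F(5) = (3+5) mod 26 = 8 = I
  D(3) + K(10) = (3+10) mod 26 = 13 = N
  E(4) + Q(16) = (4+16) mod 26 = 20 = U
  N(13) + N(13) = (13+13) mod 26 = 0 = A
Ciphertext: XVINUA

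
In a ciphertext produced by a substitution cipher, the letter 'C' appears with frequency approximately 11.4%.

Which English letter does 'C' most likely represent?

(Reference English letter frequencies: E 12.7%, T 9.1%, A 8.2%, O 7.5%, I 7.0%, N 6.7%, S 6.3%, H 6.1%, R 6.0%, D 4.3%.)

Step 1: The observed frequency is 11.4%.
Step 2: Compare with English frequencies:
  E: 12.7% (difference: 1.3%) <-- closest
  T: 9.1% (difference: 2.3%)
  A: 8.2% (difference: 3.2%)
  O: 7.5% (difference: 3.9%)
  I: 7.0% (difference: 4.4%)
  N: 6.7% (difference: 4.7%)
  S: 6.3% (difference: 5.1%)
  H: 6.1% (difference: 5.3%)
  R: 6.0% (difference: 5.4%)
  D: 4.3% (difference: 7.1%)
Step 3: 'C' most likely represents 'E' (frequency 12.7%).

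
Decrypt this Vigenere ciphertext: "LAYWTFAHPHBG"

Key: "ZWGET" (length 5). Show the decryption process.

Step 1: Key 'ZWGET' has length 5. Extended key: ZWGETZWGETZW
Step 2: Decrypt each position:
  L(11) - Z(25) = 12 = M
  A(0) - W(22) = 4 = E
  Y(24) - G(6) = 18 = S
  W(22) - E(4) = 18 = S
  T(19) - T(19) = 0 = A
  F(5) - Z(25) = 6 = G
  A(0) - W(22) = 4 = E
  H(7) - G(6) = 1 = B
  P(15) - E(4) = 11 = L
  H(7) - T(19) = 14 = O
  B(1) - Z(25) = 2 = C
  G(6) - W(22) = 10 = K
Plaintext: MESSAGEBLOCK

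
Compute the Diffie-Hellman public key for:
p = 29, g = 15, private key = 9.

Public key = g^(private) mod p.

Step 1: A = g^a mod p = 15^9 mod 29.
  15^1 mod 29 = 15
  15^2 mod 29 = (15 * 15) mod 29 = 22
  15^3 mod 29 = (22 * 15) mod 29 = 11
  15^4 mod 29 = (11 * 15) mod 29 = 20
  15^5 mod 29 = (20 * 15) mod 29 = 10
  15^6 mod 29 = (10 * 15) mod 29 = 5
  15^7 mod 29 = (5 * 15) mod 29 = 17
  15^8 mod 29 = (17 * 15) mod 29 = 23
  15^9 mod 29 = (23 * 15) mod 29 = 26
Result: A = 26.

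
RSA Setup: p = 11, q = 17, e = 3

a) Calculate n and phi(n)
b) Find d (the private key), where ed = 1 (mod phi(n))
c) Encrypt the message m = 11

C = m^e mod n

Step 1: n = 11 * 17 = 187.
Step 2: phi(n) = (11-1)(17-1) = 10 * 16 = 160.
Step 3: Find d = 3^(-1) mod 160 = 107.
  Verify: 3 * 107 = 321 = 1 (mod 160).
Step 4: C = 11^3 mod 187 = 22.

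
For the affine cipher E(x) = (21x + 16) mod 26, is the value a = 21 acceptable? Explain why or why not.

Step 1: Compute gcd(21, 26).
Step 2: gcd(21, 26) = 1.
Since gcd = 1, 21 is coprime with 26, so it is a valid key.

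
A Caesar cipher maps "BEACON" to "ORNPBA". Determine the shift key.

Step 1: Compare first letters: B (position 1) -> O (position 14).
Step 2: Shift = (14 - 1) mod 26 = 13.
The shift value is 13.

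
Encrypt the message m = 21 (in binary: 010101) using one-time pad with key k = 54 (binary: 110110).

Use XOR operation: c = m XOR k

Step 1: Write out the XOR operation bit by bit:
  Message: 010101
  Key:     110110
  XOR:     100011
Step 2: Convert to decimal: 100011 = 35.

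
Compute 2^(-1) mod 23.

Step 1: We need x such that 2 * x = 1 (mod 23).
Step 2: Using the extended Euclidean algorithm or trial:
  2 * 12 = 24 = 1 * 23 + 1.
Step 3: Since 24 mod 23 = 1, the inverse is x = 12.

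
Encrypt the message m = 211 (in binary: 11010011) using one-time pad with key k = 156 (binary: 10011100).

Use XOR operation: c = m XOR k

Step 1: Write out the XOR operation bit by bit:
  Message: 11010011
  Key:     10011100
  XOR:     01001111
Step 2: Convert to decimal: 01001111 = 79.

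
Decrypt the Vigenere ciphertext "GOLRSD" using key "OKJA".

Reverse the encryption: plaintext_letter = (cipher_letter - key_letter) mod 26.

Step 1: Extend key: OKJAOK
Step 2: Decrypt each letter (c - k) mod 26:
  G(6) - O(14) = (6-14) mod 26 = 18 = S
  O(14) - K(10) = (14-10) mod 26 = 4 = E
  L(11) - J(9) = (11-9) mod 26 = 2 = C
  R(17) - A(0) = (17-0) mod 26 = 17 = R
  S(18) - O(14) = (18-14) mod 26 = 4 = E
  D(3) - K(10) = (3-10) mod 26 = 19 = T
Plaintext: SECRET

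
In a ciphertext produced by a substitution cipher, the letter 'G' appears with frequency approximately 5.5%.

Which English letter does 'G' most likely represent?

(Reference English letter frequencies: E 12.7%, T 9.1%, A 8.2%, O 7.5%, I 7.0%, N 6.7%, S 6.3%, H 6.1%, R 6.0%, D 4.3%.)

Step 1: The observed frequency is 5.5%.
Step 2: Compare with English frequencies:
  E: 12.7% (difference: 7.2%)
  T: 9.1% (difference: 3.6%)
  A: 8.2% (difference: 2.7%)
  O: 7.5% (difference: 2.0%)
  I: 7.0% (difference: 1.5%)
  N: 6.7% (difference: 1.2%)
  S: 6.3% (difference: 0.8%)
  H: 6.1% (difference: 0.6%)
  R: 6.0% (difference: 0.5%) <-- closest
  D: 4.3% (difference: 1.2%)
Step 3: 'G' most likely represents 'R' (frequency 6.0%).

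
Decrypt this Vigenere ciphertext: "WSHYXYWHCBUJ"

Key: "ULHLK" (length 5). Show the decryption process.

Step 1: Key 'ULHLK' has length 5. Extended key: ULHLKULHLKUL
Step 2: Decrypt each position:
  W(22) - U(20) = 2 = C
  S(18) - L(11) = 7 = H
  H(7) - H(7) = 0 = A
  Y(24) - L(11) = 13 = N
  X(23) - K(10) = 13 = N
  Y(24) - U(20) = 4 = E
  W(22) - L(11) = 11 = L
  H(7) - H(7) = 0 = A
  C(2) - L(11) = 17 = R
  B(1) - K(10) = 17 = R
  U(20) - U(20) = 0 = A
  J(9) - L(11) = 24 = Y
Plaintext: CHANNELARRAY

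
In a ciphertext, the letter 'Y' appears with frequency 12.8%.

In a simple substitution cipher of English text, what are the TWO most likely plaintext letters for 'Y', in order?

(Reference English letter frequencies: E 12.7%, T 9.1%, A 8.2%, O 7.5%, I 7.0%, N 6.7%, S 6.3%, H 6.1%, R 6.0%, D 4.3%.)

Step 1: Observed frequency of 'Y' is 12.8%.
Step 2: Compute distances to each reference frequency and sort:
  E (12.7%): difference = 0.1% <-- BEST
  T (9.1%): difference = 3.7% <-- RUNNER-UP
  A (8.2%): difference = 4.6%
  O (7.5%): difference = 5.3%
  I (7.0%): difference = 5.8%
Step 3: Most likely is 'E' (12.7%, diff 0.1%); second most likely is 'T' (9.1%, diff 3.7%).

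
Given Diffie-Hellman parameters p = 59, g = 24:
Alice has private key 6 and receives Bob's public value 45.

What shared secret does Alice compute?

Step 1: s = B^a mod p = 45^6 mod 59.
  45^1 mod 59 = 45
  45^2 mod 59 = (45 * 45) mod 59 = 19
  45^3 mod 59 = (19 * 45) mod 59 = 29
  45^4 mod 59 = (29 * 45) mod 59 = 7
  45^5 mod 59 = (7 * 45) mod 59 = 20
  45^6 mod 59 = (20 * 45) mod 59 = 15
Result: shared secret = 15.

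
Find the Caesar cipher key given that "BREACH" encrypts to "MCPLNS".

Step 1: Compare first letters: B (position 1) -> M (position 12).
Step 2: Shift = (12 - 1) mod 26 = 11.
The shift value is 11.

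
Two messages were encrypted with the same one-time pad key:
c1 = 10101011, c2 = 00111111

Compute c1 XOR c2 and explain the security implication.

Step 1: c1 XOR c2 = (m1 XOR k) XOR (m2 XOR k).
Step 2: By XOR associativity/commutativity: = m1 XOR m2 XOR k XOR k = m1 XOR m2.
Step 3: 10101011 XOR 00111111 = 10010100 = 148.
Step 4: The key cancels out! An attacker learns m1 XOR m2 = 148, revealing the relationship between plaintexts.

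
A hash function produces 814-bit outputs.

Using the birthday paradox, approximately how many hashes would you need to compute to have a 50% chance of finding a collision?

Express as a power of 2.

Step 1: The birthday paradox gives collision probability ~50% after sqrt(2^n) = 2^(n/2) hashes.
Step 2: For 814-bit output: 2^(814/2) = 2^407.
Step 3: Approximately 2^407 hash computations needed.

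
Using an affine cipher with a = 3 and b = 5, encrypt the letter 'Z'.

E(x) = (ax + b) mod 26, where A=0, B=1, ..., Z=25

Step 1: Convert 'Z' to number: x = 25.
Step 2: E(25) = (3 * 25 + 5) mod 26 = 80 mod 26 = 2.
Step 3: Convert 2 back to letter: C.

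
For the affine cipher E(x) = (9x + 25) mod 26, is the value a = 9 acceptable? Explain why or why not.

Step 1: Compute gcd(9, 26).
Step 2: gcd(9, 26) = 1.
Since gcd = 1, 9 is coprime with 26, so it is a valid key.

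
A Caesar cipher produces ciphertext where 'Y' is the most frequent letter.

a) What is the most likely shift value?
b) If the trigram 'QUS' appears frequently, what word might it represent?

Step 1: In English, 'E' is the most frequent letter (12.7%).
Step 2: The most frequent ciphertext letter is 'Y' (position 24).
Step 3: Shift = (24 - 4) mod 26 = 20.
Step 4: Decrypt 'QUS' by shifting back 20:
  Q -> W
  U -> A
  S -> Y
Step 5: 'QUS' decrypts to 'WAY'.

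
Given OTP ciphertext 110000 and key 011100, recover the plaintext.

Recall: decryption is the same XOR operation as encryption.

Step 1: XOR ciphertext with key:
  Ciphertext: 110000
  Key:        011100
  XOR:        101100
Step 2: Plaintext = 101100 = 44 in decimal.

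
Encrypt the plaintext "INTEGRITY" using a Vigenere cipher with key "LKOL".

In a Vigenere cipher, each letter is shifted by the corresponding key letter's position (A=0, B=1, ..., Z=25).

Step 1: Repeat key to match plaintext length:
  Plaintext: INTEGRITY
  Key:       LKOLLKOLL
Step 2: Encrypt each letter:
  I(8) + L(11) = (8+11) mod 26 = 19 = T
  N(13) + K(10) = (13+10) mod 26 = 23 = X
  T(19) + O(14) = (19+14) mod 26 = 7 = H
  E(4) + L(11) = (4+11) mod 26 = 15 = P
  G(6) + L(11) = (6+11) mod 26 = 17 = R
  R(17) + K(10) = (17+10) mod 26 = 1 = B
  I(8) + O(14) = (8+14) mod 26 = 22 = W
  T(19) + L(11) = (19+11) mod 26 = 4 = E
  Y(24) + L(11) = (24+11) mod 26 = 9 = J
Ciphertext: TXHPRBWEJ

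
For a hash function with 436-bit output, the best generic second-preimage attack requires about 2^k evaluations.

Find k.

Step 1: The hash has a 436-bit output.
Step 2: Second-preimage resistance means: given a specific input x, it should be infeasible to find a different y with h(y) = h(x).
With a 436-bit output, a generic search for a second preimage costs about 2^436 evaluations (each trial matches the fixed target with probability 2^-436).
Step 3: Security level = 436 bits.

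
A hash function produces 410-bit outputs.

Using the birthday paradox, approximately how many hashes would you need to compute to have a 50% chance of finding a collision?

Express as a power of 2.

Step 1: The birthday paradox gives collision probability ~50% after sqrt(2^n) = 2^(n/2) hashes.
Step 2: For 410-bit output: 2^(410/2) = 2^205.
Step 3: Approximately 2^205 hash computations needed.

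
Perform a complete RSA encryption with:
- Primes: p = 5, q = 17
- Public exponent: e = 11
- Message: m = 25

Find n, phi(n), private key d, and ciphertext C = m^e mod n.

Step 1: n = 5 * 17 = 85.
Step 2: phi(n) = (5-1)(17-1) = 4 * 16 = 64.
Step 3: Find d = 11^(-1) mod 64 = 35.
  Verify: 11 * 35 = 385 = 1 (mod 64).
Step 4: C = 25^11 mod 85 = 70.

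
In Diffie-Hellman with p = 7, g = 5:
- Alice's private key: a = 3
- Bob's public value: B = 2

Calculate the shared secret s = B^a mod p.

Step 1: s = B^a mod p = 2^3 mod 7.
  2^1 mod 7 = 2
  2^2 mod 7 = (2 * 2) mod 7 = 4
  2^3 mod 7 = (4 * 2) mod 7 = 1
Result: shared secret = 1.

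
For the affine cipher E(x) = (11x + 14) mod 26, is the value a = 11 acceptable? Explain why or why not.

Step 1: Compute gcd(11, 26).
Step 2: gcd(11, 26) = 1.
Since gcd = 1, 11 is coprime with 26, so it is a valid key.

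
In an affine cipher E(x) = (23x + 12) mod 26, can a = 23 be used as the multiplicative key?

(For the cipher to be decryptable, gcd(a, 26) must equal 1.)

Step 1: Compute gcd(23, 26).
Step 2: gcd(23, 26) = 1.
Since gcd = 1, 23 is coprime with 26, so it is a valid key.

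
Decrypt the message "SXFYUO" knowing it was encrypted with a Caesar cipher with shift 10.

Step 1: Reverse the shift by subtracting 10 from each letter position.
  S (position 18) -> position (18-10) mod 26 = 8 -> I
  X (position 23) -> position (23-10) mod 26 = 13 -> N
  F (position 5) -> position (5-10) mod 26 = 21 -> V
  Y (position 24) -> position (24-10) mod 26 = 14 -> O
  U (position 20) -> position (20-10) mod 26 = 10 -> K
  O (position 14) -> position (14-10) mod 26 = 4 -> E
Decrypted message: INVOKE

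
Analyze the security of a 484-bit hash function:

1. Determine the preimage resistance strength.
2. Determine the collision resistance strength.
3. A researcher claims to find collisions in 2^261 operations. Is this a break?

Step 1: Preimage resistance requires brute-force of 2^484 operations.
Step 2: Collision resistance (birthday bound) = 2^(484/2) = 2^242.
Step 3: The claimed attack costs 2^261 operations.
Step 4: Since 2^261 >= 2^242, the claimed attack is no faster than the generic birthday attack, so this does not break collision resistance.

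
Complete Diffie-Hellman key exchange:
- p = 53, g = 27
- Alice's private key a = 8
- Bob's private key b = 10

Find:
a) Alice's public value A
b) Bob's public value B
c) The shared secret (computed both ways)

Step 1: A = g^a mod p = 27^8 mod 53 = 47.
Step 2: B = g^b mod p = 27^10 mod 53 = 25.
Step 3: Alice computes s = B^a mod p = 25^8 mod 53 = 13.
Step 4: Bob computes s = A^b mod p = 47^10 mod 53 = 13.
Both sides agree: shared secret = 13.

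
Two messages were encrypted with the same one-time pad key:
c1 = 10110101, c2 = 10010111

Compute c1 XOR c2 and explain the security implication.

Step 1: c1 XOR c2 = (m1 XOR k) XOR (m2 XOR k).
Step 2: By XOR associativity/commutativity: = m1 XOR m2 XOR k XOR k = m1 XOR m2.
Step 3: 10110101 XOR 10010111 = 00100010 = 34.
Step 4: The key cancels out! An attacker learns m1 XOR m2 = 34, revealing the relationship between plaintexts.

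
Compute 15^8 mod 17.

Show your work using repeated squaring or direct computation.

Step 1: Compute 15^8 mod 17 step by step, reducing modulo 17 at each step.
  15^1 mod 17 = 15
  15^2 mod 17 = (15 * 15) mod 17 = 4
  15^3 mod 17 = (4 * 15) mod 17 = 9
  15^4 mod 17 = (9 * 15) mod 17 = 16
  15^5 mod 17 = (16 * 15) mod 17 = 2
  15^6 mod 17 = (2 * 15) mod 17 = 13
  15^7 mod 17 = (13 * 15) mod 17 = 8
  15^8 mod 17 = (8 * 15) mod 17 = 1
Step 2: Result = 1.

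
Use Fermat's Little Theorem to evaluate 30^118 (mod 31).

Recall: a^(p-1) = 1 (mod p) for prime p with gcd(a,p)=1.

Step 1: Since 31 is prime, by Fermat's Little Theorem: 30^30 = 1 (mod 31).
Step 2: Reduce exponent: 118 mod 30 = 28.
Step 3: So 30^118 = 30^28 (mod 31).
Step 4: 30^28 mod 31 = 1.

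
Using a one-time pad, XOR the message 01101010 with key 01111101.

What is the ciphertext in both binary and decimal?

Step 1: Write out the XOR operation bit by bit:
  Message: 01101010
  Key:     01111101
  XOR:     00010111
Step 2: Convert to decimal: 00010111 = 23.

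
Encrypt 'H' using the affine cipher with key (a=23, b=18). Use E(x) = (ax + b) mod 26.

Step 1: Convert 'H' to number: x = 7.
Step 2: E(7) = (23 * 7 + 18) mod 26 = 179 mod 26 = 23.
Step 3: Convert 23 back to letter: X.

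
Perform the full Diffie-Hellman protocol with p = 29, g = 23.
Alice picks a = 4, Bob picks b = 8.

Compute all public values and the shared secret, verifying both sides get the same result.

Step 1: A = g^a mod p = 23^4 mod 29 = 20.
Step 2: B = g^b mod p = 23^8 mod 29 = 23.
Step 3: Alice computes s = B^a mod p = 23^4 mod 29 = 20.
Step 4: Bob computes s = A^b mod p = 20^8 mod 29 = 20.
Both sides agree: shared secret = 20.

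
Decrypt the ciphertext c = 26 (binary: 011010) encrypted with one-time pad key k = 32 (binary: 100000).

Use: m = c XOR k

Step 1: XOR ciphertext with key:
  Ciphertext: 011010
  Key:        100000
  XOR:        111010
Step 2: Plaintext = 111010 = 58 in decimal.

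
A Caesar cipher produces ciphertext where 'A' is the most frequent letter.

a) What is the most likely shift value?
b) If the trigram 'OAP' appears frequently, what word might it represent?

Step 1: In English, 'E' is the most frequent letter (12.7%).
Step 2: The most frequent ciphertext letter is 'A' (position 0).
Step 3: Shift = (0 - 4) mod 26 = 22.
Step 4: Decrypt 'OAP' by shifting back 22:
  O -> S
  A -> E
  P -> T
Step 5: 'OAP' decrypts to 'SET'.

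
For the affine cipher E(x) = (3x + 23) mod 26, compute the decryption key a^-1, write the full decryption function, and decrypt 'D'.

Step 1: Find a^-1, the modular inverse of 3 mod 26.
Step 2: We need 3 * a^-1 = 1 (mod 26).
Step 3: 3 * 9 = 27 = 1 * 26 + 1, so a^-1 = 9.
Step 4: D(y) = 9(y - 23) mod 26.
Step 5: Apply to 'D' (y = 3): D(3) = 9 * (3 - 23) mod 26 = 9 * -20 mod 26 = 2 -> 'C'.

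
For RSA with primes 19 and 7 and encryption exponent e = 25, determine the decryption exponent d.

Step 1: n = 19 * 7 = 133.
Step 2: phi(n) = 18 * 6 = 108.
Step 3: Find d such that 25 * d = 1 (mod 108).
Step 4: d = 25^(-1) mod 108 = 13.
Verification: 25 * 13 = 325 = 3 * 108 + 1.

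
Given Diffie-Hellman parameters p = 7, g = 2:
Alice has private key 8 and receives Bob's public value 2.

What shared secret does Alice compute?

Step 1: s = B^a mod p = 2^8 mod 7.
  2^1 mod 7 = 2
  2^2 mod 7 = (2 * 2) mod 7 = 4
  2^3 mod 7 = (4 * 2) mod 7 = 1
  2^4 mod 7 = (1 * 2) mod 7 = 2
  2^5 mod 7 = (2 * 2) mod 7 = 4
  2^6 mod 7 = (4 * 2) mod 7 = 1
  2^7 mod 7 = (1 * 2) mod 7 = 2
  2^8 mod 7 = (2 * 2) mod 7 = 4
Result: shared secret = 4.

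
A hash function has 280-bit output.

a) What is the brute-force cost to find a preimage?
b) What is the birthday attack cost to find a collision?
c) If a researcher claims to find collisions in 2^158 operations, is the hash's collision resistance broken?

Step 1: Preimage resistance requires brute-force of 2^280 operations.
Step 2: Collision resistance (birthday bound) = 2^(280/2) = 2^140.
Step 3: The claimed attack costs 2^158 operations.
Step 4: Since 2^158 >= 2^140, the claimed attack is no faster than the generic birthday attack, so this does not break collision resistance.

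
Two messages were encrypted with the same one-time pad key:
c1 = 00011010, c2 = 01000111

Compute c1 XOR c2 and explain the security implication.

Step 1: c1 XOR c2 = (m1 XOR k) XOR (m2 XOR k).
Step 2: By XOR associativity/commutativity: = m1 XOR m2 XOR k XOR k = m1 XOR m2.
Step 3: 00011010 XOR 01000111 = 01011101 = 93.
Step 4: The key cancels out! An attacker learns m1 XOR m2 = 93, revealing the relationship between plaintexts.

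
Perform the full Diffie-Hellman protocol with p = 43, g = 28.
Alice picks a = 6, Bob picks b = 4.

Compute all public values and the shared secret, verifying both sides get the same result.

Step 1: A = g^a mod p = 28^6 mod 43 = 11.
Step 2: B = g^b mod p = 28^4 mod 43 = 14.
Step 3: Alice computes s = B^a mod p = 14^6 mod 43 = 21.
Step 4: Bob computes s = A^b mod p = 11^4 mod 43 = 21.
Both sides agree: shared secret = 21.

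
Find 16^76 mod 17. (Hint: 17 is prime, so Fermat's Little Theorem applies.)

Step 1: Since 17 is prime, by Fermat's Little Theorem: 16^16 = 1 (mod 17).
Step 2: Reduce exponent: 76 mod 16 = 12.
Step 3: So 16^76 = 16^12 (mod 17).
Step 4: 16^12 mod 17 = 1.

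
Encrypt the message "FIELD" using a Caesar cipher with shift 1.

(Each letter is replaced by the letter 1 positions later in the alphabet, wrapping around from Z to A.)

Step 1: For each letter, shift forward by 1 positions (mod 26).
  F (position 5) -> position (5+1) mod 26 = 6 -> G
  I (position 8) -> position (8+1) mod 26 = 9 -> J
  E (position 4) -> position (4+1) mod 26 = 5 -> F
  L (position 11) -> position (11+1) mod 26 = 12 -> M
  D (position 3) -> position (3+1) mod 26 = 4 -> E
Result: GJFME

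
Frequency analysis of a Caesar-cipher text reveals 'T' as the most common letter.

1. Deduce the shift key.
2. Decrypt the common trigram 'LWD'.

Step 1: In English, 'E' is the most frequent letter (12.7%).
Step 2: The most frequent ciphertext letter is 'T' (position 19).
Step 3: Shift = (19 - 4) mod 26 = 15.
Step 4: Decrypt 'LWD' by shifting back 15:
  L -> W
  W -> H
  D -> O
Step 5: 'LWD' decrypts to 'WHO'.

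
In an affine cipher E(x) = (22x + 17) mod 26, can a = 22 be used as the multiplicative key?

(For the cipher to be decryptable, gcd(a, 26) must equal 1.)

Step 1: Compute gcd(22, 26).
Step 2: gcd(22, 26) = 2.
Since gcd = 2 != 1, 22 shares a common factor with 26, so it cannot be used.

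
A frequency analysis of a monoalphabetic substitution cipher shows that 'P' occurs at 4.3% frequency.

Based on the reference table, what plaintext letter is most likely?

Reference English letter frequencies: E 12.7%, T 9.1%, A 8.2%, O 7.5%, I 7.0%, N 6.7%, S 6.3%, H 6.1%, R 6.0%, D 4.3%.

Step 1: The observed frequency is 4.3%.
Step 2: Compare with English frequencies:
  E: 12.7% (difference: 8.4%)
  T: 9.1% (difference: 4.8%)
  A: 8.2% (difference: 3.9%)
  O: 7.5% (difference: 3.2%)
  I: 7.0% (difference: 2.7%)
  N: 6.7% (difference: 2.4%)
  S: 6.3% (difference: 2.0%)
  H: 6.1% (difference: 1.8%)
  R: 6.0% (difference: 1.7%)
  D: 4.3% (difference: 0.0%) <-- closest
Step 3: 'P' most likely represents 'D' (frequency 4.3%).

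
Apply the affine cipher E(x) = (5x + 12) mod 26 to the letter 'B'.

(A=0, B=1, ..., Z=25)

Step 1: Convert 'B' to number: x = 1.
Step 2: E(1) = (5 * 1 + 12) mod 26 = 17 mod 26 = 17.
Step 3: Convert 17 back to letter: R.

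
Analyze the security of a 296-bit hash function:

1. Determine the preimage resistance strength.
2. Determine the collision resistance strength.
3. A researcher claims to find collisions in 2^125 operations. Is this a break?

Step 1: Preimage resistance requires brute-force of 2^296 operations.
Step 2: Collision resistance (birthday bound) = 2^(296/2) = 2^148.
Step 3: The claimed attack costs 2^125 operations.
Step 4: Since 2^125 < 2^148, the claimed attack beats the generic birthday bound, so collision resistance is broken.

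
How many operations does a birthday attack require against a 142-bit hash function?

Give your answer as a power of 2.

Step 1: The birthday paradox gives collision probability ~50% after sqrt(2^n) = 2^(n/2) hashes.
Step 2: For 142-bit output: 2^(142/2) = 2^71.
Step 3: Approximately 2^71 hash computations needed.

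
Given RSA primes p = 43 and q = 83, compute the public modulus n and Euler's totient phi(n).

Step 1: n = p * q = 43 * 83 = 3569.
Step 2: phi(n) = (p-1)(q-1) = 42 * 82 = 3444.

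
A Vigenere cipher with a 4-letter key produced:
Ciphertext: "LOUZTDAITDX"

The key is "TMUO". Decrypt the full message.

Step 1: Key 'TMUO' has length 4. Extended key: TMUOTMUOTMU
Step 2: Decrypt each position:
  L(11) - T(19) = 18 = S
  O(14) - M(12) = 2 = C
  U(20) - U(20) = 0 = A
  Z(25) - O(14) = 11 = L
  T(19) - T(19) = 0 = A
  D(3) - M(12) = 17 = R
  A(0) - U(20) = 6 = G
  I(8) - O(14) = 20 = U
  T(19) - T(19) = 0 = A
  D(3) - M(12) = 17 = R
  X(23) - U(20) = 3 = D
Plaintext: SCALARGUARD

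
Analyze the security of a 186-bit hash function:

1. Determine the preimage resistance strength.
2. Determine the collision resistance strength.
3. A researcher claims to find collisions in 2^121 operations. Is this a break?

Step 1: Preimage resistance requires brute-force of 2^186 operations.
Step 2: Collision resistance (birthday bound) = 2^(186/2) = 2^93.
Step 3: The claimed attack costs 2^121 operations.
Step 4: Since 2^121 >= 2^93, the claimed attack is no faster than the generic birthday attack, so this does not break collision resistance.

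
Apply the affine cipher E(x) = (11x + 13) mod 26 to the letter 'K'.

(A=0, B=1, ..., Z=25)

Step 1: Convert 'K' to number: x = 10.
Step 2: E(10) = (11 * 10 + 13) mod 26 = 123 mod 26 = 19.
Step 3: Convert 19 back to letter: T.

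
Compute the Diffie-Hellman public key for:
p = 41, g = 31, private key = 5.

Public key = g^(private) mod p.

Step 1: A = g^a mod p = 31^5 mod 41.
  31^1 mod 41 = 31
  31^2 mod 41 = (31 * 31) mod 41 = 18
  31^3 mod 41 = (18 * 31) mod 41 = 25
  31^4 mod 41 = (25 * 31) mod 41 = 37
  31^5 mod 41 = (37 * 31) mod 41 = 40
Result: A = 40.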